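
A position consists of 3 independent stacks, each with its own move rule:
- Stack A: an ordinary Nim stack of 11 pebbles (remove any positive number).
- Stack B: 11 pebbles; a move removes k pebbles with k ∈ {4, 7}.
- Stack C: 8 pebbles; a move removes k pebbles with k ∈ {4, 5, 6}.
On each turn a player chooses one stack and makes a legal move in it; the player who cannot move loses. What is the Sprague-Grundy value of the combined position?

9

Stack A is a plain Nim stack of size 11, so its Grundy value is 11.
Build the Grundy sequence for stack B with g(k) = mex{g(k−s) : s ∈ {4, 7}, s ≤ k}:
k:     0  1  2  3  4  5  6  7  8  9 10 11
g(k):  0  0  0  0  1  1  1  1  2  2  2  0
So g(11) = 0.
For stack C, compute g(0), g(1), … with moves {4, 5, 6}:
k:     0  1  2  3  4  5  6  7  8
g(k):  0  0  0  0  1  1  1  1  2
So g(8) = 2.
By the Sprague-Grundy theorem, the Grundy value of a sum of independent games is the XOR of the component values.
Combined value = 11 ⊕ 0 ⊕ 2 = 9.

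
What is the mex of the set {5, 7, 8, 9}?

0

0 is not in the set, so the mex is 0.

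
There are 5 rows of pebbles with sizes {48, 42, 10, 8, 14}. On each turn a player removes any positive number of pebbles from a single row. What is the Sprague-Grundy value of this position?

Compute the nim-sum pairwise:
48 ^ 42 = 26
26 ^ 10 = 16
16 ^ 8 = 24
24 ^ 14 = 22

22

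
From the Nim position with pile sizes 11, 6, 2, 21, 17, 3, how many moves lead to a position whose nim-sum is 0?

Nim-sum: 11 XOR 6 XOR 2 XOR 21 XOR 17 XOR 3 = 8.
The overall nim-sum is X = 8. A pile of size p has a winning move iff p XOR X < p (reduce it to p XOR X).
  11: 11 XOR 8 = 3 < 11 — winning move (to 3).
  6: 6 XOR 8 = 14 ≥ 6 — no move.
  2: 2 XOR 8 = 10 ≥ 2 — no move.
  21: 21 XOR 8 = 29 ≥ 21 — no move.
  17: 17 XOR 8 = 25 ≥ 17 — no move.
  3: 3 XOR 8 = 11 ≥ 3 — no move.
That gives 1 winning move.

1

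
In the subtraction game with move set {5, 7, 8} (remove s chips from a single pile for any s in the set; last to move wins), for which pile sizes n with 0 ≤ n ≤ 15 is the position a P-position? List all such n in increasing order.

0, 1, 2, 3, 4, 13, 14, 15

Grundy values for subtraction set {5, 7, 8}:
k:     0  1  2  3  4  5  6  7  8  9 10 11 12 13 14 15
g(k):  0  0  0  0  0  1  1  1  1  1  2  2  2  0  0  0
The P-positions (g = 0) in 0..15 are 0, 1, 2, 3, 4, 13, 14, 15.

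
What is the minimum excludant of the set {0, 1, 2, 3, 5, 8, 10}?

4

The values 0, 1, 2, 3 are all present; 4 is the first non-negative integer missing from the set.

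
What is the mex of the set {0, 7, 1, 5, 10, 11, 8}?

2

The values 0, 1 are all present; 2 is the first non-negative integer missing from the set.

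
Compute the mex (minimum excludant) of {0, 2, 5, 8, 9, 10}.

1

0 is in the set but 1 is not, so the mex is 1.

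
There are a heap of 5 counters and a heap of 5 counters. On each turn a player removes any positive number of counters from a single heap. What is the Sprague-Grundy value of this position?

0

In binary:
  101  (5)
  101  (5)
  ---
  000  (0)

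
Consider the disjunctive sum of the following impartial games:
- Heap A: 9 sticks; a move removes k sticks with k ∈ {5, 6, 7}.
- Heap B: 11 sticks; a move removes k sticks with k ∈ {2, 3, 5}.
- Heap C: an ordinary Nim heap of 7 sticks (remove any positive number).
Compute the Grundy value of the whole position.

4

Build the Grundy sequence for heap A with g(k) = mex{g(k−s) : s ∈ {5, 6, 7}, s ≤ k}:
g(0) = mex{} = 0
g(1) = mex{} = 0
g(2) = mex{} = 0
g(3) = mex{} = 0
g(4) = mex{} = 0
g(5) = mex{0} = 1
g(6) = mex{0} = 1
g(7) = mex{0} = 1
g(8) = mex{0} = 1
g(9) = mex{0} = 1
So g(9) = 1.
Build the Grundy sequence for heap B with g(k) = mex{g(k−s) : s ∈ {2, 3, 5}, s ≤ k}:
k:     0  1  2  3  4  5  6  7  8  9 10 11
g(k):  0  0  1  1  2  2  3  0  0  1  1  2
So g(11) = 2.
Heap C is a plain Nim heap of size 7, so its Grundy value is 7.
By the Sprague-Grundy theorem, the Grundy value of a sum of independent games is the XOR of the component values.
Combined value = 1 ⊕ 2 ⊕ 7 = 4.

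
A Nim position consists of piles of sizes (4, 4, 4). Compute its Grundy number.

Compute the nim-sum pairwise:
4 ^ 4 = 0
0 ^ 4 = 4

4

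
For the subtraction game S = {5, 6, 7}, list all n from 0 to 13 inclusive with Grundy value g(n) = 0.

0, 1, 2, 3, 4, 12, 13

Grundy values for subtraction set {5, 6, 7}:
k:     0  1  2  3  4  5  6  7  8  9 10 11 12 13
g(k):  0  0  0  0  0  1  1  1  1  1  2  2  0  0
The P-positions (g = 0) in 0..13 are 0, 1, 2, 3, 4, 12, 13.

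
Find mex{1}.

0 is not in the set, so the mex is 0.

0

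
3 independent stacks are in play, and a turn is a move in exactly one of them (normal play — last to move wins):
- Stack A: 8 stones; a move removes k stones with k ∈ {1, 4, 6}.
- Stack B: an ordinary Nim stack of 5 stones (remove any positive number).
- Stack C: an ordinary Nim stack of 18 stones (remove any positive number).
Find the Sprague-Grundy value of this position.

For stack A, compute g(0), g(1), … with moves {1, 4, 6}:
g(0) = mex{} = 0
g(1) = mex{0} = 1
g(2) = mex{1} = 0
g(3) = mex{0} = 1
g(4) = mex{0,1} = 2
g(5) = mex{1,2} = 0
g(6) = mex{0} = 1
g(7) = mex{1} = 0
g(8) = mex{0,2} = 1
So g(8) = 1.
Stack B is a plain Nim stack of size 5, so its Grundy value is 5.
Stack C is a plain Nim stack of size 18, so its Grundy value is 18.
By the Sprague-Grundy theorem, the Grundy value of a sum of independent games is the XOR of the component values.
Combined value = 1 ⊕ 5 ⊕ 18 = 22.

22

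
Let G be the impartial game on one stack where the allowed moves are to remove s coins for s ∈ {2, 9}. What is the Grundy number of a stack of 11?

Build the Grundy sequence with g(k) = mex{g(k−s) : s ∈ {2, 9}, s ≤ k}:
g(0) = mex{} = 0
g(1) = mex{} = 0
g(2) = mex{0} = 1
g(3) = mex{0} = 1
g(4) = mex{1} = 0
g(5) = mex{1} = 0
g(6) = mex{0} = 1
g(7) = mex{0} = 1
g(8) = mex{1} = 0
g(9) = mex{0,1} = 2
g(10) = mex{0} = 1
g(11) = mex{1,2} = 0
So g(11) = 0.

0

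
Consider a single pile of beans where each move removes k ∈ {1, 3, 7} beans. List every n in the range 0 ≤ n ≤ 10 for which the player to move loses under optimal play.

0, 2, 4, 6, 8, 10

Build the Grundy sequence with g(k) = mex{g(k−s) : s ∈ {1, 3, 7}, s ≤ k}:
g(0) = mex{} = 0
g(1) = mex{0} = 1
g(2) = mex{1} = 0
g(3) = mex{0} = 1
g(4) = mex{1} = 0
g(5) = mex{0} = 1
g(6) = mex{1} = 0
g(7) = mex{0} = 1
g(8) = mex{1} = 0
g(9) = mex{0} = 1
g(10) = mex{1} = 0
The P-positions (g = 0) in 0..10 are 0, 2, 4, 6, 8, 10.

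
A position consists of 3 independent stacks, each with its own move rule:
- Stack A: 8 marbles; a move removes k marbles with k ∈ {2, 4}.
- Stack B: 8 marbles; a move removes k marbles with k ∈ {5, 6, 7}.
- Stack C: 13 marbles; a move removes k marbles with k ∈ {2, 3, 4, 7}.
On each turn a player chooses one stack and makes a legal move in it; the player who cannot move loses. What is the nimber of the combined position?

Grundy values for stack A (subtraction set {2, 4}):
g(0) = mex{} = 0
g(1) = mex{} = 0
g(2) = mex{0} = 1
g(3) = mex{0} = 1
g(4) = mex{0,1} = 2
g(5) = mex{0,1} = 2
g(6) = mex{1,2} = 0
g(7) = mex{1,2} = 0
g(8) = mex{0,2} = 1
So g(8) = 1.
Grundy values for stack B (subtraction set {5, 6, 7}):
g(0) = mex{} = 0
g(1) = mex{} = 0
g(2) = mex{} = 0
g(3) = mex{} = 0
g(4) = mex{} = 0
g(5) = mex{0} = 1
g(6) = mex{0} = 1
g(7) = mex{0} = 1
g(8) = mex{0} = 1
So g(8) = 1.
Build the Grundy sequence for stack C with g(k) = mex{g(k−s) : s ∈ {2, 3, 4, 7}, s ≤ k}:
k:     0  1  2  3  4  5  6  7  8  9 10 11 12 13
g(k):  0  0  1  1  2  2  0  3  1  4  2  0  0  1
So g(13) = 1.
By the Sprague-Grundy theorem, the Grundy value of a sum of independent games is the XOR of the component values.
Combined value = 1 XOR 1 XOR 1 = 1.

1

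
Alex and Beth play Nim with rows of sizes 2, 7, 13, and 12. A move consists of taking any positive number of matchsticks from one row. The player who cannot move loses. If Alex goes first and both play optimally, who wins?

Nim-sum: 2 XOR 7 XOR 13 XOR 12 = 4.
The nim-sum is 4 ≠ 0, so this is an N-position: the player to move can win; Alex has a winning move.

Alex wins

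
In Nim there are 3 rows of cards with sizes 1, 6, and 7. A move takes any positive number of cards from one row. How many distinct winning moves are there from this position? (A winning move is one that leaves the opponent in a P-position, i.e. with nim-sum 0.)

0

Compute the nim-sum pairwise:
1 ^ 6 = 7
7 ^ 7 = 0
The nim-sum is already 0, so every move leaves a nonzero nim-sum — there are no winning moves.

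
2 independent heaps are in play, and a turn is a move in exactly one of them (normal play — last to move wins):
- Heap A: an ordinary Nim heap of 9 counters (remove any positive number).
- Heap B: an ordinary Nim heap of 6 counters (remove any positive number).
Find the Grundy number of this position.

Heap A is a plain Nim heap of size 9, so its Grundy value is 9.
Heap B is a plain Nim heap of size 6, so its Grundy value is 6.
The value of a disjunctive sum is the nim-sum of the parts.
Combined value = 9 ⊕ 6 = 15.

15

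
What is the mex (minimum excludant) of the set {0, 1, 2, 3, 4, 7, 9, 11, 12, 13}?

5

The values 0, 1, 2, 3, 4 are all present; 5 is the first non-negative integer missing from the set.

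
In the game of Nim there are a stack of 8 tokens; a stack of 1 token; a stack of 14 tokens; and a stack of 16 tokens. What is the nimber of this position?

In binary:
  01000  (8)
  00001  (1)
  01110  (14)
  10000  (16)
  -----
  10111  (23)

23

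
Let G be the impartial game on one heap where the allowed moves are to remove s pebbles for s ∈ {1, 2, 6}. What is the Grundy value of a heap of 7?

0

Build the Grundy sequence with g(k) = mex{g(k−s) : s ∈ {1, 2, 6}, s ≤ k}:
k:     0  1  2  3  4  5  6  7
g(k):  0  1  2  0  1  2  3  0
So g(7) = 0.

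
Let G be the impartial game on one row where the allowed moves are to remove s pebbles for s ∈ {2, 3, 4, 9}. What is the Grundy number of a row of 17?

2

Grundy values for subtraction set {2, 3, 4, 9}:
k:     0  1  2  3  4  5  6  7  8  9 10 11 12 13 14 15 16 17
g(k):  0  0  1  1  2  2  0  0  1  1  2  2  0  0  1  1  2  2
So g(17) = 2.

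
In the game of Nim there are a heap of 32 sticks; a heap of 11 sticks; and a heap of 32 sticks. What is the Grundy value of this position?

11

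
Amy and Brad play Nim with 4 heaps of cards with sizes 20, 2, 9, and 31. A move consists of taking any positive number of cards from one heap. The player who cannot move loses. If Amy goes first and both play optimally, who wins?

Brad wins

Compute the nim-sum pairwise:
20 ⊕ 2 = 22
22 ⊕ 9 = 31
31 ⊕ 31 = 0
The nim-sum is 0, so this is a P-position: the player to move is in a losing position under optimal play; Amy is about to move from it and so loses — Brad wins.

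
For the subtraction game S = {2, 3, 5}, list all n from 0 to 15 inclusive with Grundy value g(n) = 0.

0, 1, 7, 8, 14, 15

Grundy values for subtraction set {2, 3, 5}:
k:     0  1  2  3  4  5  6  7  8  9 10 11 12 13 14 15
g(k):  0  0  1  1  2  2  3  0  0  1  1  2  2  3  0  0
The P-positions (g = 0) in 0..15 are 0, 1, 7, 8, 14, 15.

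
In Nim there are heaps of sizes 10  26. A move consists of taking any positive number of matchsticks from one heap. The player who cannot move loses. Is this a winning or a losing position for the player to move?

Winning position

Write each in binary and XOR column by column:
  01010  (10)
  11010  (26)
  -----
  10000  (16)
The nim-sum is 16 ≠ 0, so this is an N-position: the player to move can win.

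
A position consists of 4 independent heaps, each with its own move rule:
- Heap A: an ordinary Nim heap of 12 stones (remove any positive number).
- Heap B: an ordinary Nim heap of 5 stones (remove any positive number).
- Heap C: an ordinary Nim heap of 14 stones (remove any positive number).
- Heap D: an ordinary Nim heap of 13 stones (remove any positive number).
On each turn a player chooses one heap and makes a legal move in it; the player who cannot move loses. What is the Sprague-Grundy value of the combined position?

Heap A is a plain Nim heap of size 12, so its Grundy value is 12.
Heap B is a plain Nim heap of size 5, so its Grundy value is 5.
Heap C is a plain Nim heap of size 14, so its Grundy value is 14.
Heap D is a plain Nim heap of size 13, so its Grundy value is 13.
By the Sprague-Grundy theorem, the Grundy value of a sum of independent games is the XOR of the component values.
Combined value = 12 XOR 5 XOR 14 XOR 13 = 10.

10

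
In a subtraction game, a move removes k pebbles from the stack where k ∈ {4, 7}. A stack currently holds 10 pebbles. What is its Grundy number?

2

Compute g(0), g(1), … for moves {4, 7}:
k:     0  1  2  3  4  5  6  7  8  9 10
g(k):  0  0  0  0  1  1  1  1  2  2  2
So g(10) = 2.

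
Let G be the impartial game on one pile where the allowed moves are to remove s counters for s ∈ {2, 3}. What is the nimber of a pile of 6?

0

Compute g(0), g(1), … for moves {2, 3}:
k:     0  1  2  3  4  5  6
g(k):  0  0  1  1  2  0  0
So g(6) = 0.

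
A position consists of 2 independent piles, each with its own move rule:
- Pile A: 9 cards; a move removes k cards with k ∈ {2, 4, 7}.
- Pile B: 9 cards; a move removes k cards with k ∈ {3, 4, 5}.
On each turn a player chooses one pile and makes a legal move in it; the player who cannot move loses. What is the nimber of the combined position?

For pile A, compute g(0), g(1), … with moves {2, 4, 7}:
g(0) = mex{} = 0
g(1) = mex{} = 0
g(2) = mex{0} = 1
g(3) = mex{0} = 1
g(4) = mex{0,1} = 2
g(5) = mex{0,1} = 2
g(6) = mex{1,2} = 0
g(7) = mex{0,1,2} = 3
g(8) = mex{0,2} = 1
g(9) = mex{1,2,3} = 0
So g(9) = 0.
Grundy values for pile B (subtraction set {3, 4, 5}):
k:     0  1  2  3  4  5  6  7  8  9
g(k):  0  0  0  1  1  1  2  2  0  0
So g(9) = 0.
By the Sprague-Grundy theorem, the Grundy value of a sum of independent games is the XOR of the component values.
Combined value = 0 XOR 0 = 0.

0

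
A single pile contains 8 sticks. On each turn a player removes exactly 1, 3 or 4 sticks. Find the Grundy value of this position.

Grundy values for subtraction set {1, 3, 4}:
k:     0  1  2  3  4  5  6  7  8
g(k):  0  1  0  1  2  3  2  0  1
So g(8) = 1.

1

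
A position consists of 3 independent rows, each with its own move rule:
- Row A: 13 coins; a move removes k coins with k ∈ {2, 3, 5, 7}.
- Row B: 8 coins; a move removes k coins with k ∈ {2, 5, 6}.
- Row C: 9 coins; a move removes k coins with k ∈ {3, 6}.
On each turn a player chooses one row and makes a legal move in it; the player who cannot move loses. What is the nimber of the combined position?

Grundy values for row A (subtraction set {2, 3, 5, 7}):
g(0) = mex{} = 0
g(1) = mex{} = 0
g(2) = mex{0} = 1
g(3) = mex{0} = 1
g(4) = mex{0,1} = 2
g(5) = mex{0,1} = 2
g(6) = mex{0,1,2} = 3
g(7) = mex{0,1,2} = 3
g(8) = mex{0,1,2,3} = 4
g(9) = mex{1,2,3} = 0
g(10) = mex{1,2,3,4} = 0
g(11) = mex{0,2,3,4} = 1
g(12) = mex{0,2,3} = 1
g(13) = mex{0,1,3,4} = 2
So g(13) = 2.
For row B, compute g(0), g(1), … with moves {2, 5, 6}:
k:     0  1  2  3  4  5  6  7  8
g(k):  0  0  1  1  0  2  1  3  0
So g(8) = 0.
For row C, compute g(0), g(1), … with moves {3, 6}:
k:     0  1  2  3  4  5  6  7  8  9
g(k):  0  0  0  1  1  1  2  2  2  0
So g(9) = 0.
The value of a disjunctive sum is the nim-sum of the parts.
Combined value = 2 XOR 0 XOR 0 = 2.

2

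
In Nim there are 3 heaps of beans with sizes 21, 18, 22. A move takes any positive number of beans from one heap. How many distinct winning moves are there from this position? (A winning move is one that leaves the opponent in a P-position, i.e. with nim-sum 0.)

Compute the nim-sum pairwise:
21 ⊕ 18 = 7
7 ⊕ 22 = 17
The overall nim-sum is X = 17. A heap of size p has a winning move iff p XOR X < p (reduce it to p XOR X).
  21: 21 XOR 17 = 4 < 21 — winning move (to 4).
  18: 18 XOR 17 = 3 < 18 — winning move (to 3).
  22: 22 XOR 17 = 7 < 22 — winning move (to 7).
That gives 3 winning moves.

3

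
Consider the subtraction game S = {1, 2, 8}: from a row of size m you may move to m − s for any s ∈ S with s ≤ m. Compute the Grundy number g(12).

Compute g(0), g(1), … for moves {1, 2, 8}:
k:     0  1  2  3  4  5  6  7  8  9 10 11 12
g(k):  0  1  2  0  1  2  0  1  2  0  1  2  0
So g(12) = 0.

0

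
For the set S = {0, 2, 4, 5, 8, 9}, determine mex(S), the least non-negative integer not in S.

0 is in the set but 1 is not, so the mex is 1.

1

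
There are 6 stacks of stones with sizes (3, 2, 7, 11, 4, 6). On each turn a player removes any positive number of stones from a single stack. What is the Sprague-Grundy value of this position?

Compute the nim-sum pairwise:
3 ^ 2 = 1
1 ^ 7 = 6
6 ^ 11 = 13
13 ^ 4 = 9
9 ^ 6 = 15

15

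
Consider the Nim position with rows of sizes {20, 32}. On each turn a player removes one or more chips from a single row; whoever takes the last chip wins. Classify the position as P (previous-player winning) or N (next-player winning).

N-position

In binary:
  010100  (20)
  100000  (32)
  ------
  110100  (52)
The nim-sum is 52 ≠ 0, so this is an N-position: the player to move can win.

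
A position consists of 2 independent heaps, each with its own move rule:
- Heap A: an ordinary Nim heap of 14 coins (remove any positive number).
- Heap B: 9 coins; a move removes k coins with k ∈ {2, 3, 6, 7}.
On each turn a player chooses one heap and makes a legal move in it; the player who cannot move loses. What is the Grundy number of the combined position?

Heap A is a plain Nim heap of size 14, so its Grundy value is 14.
Grundy values for heap B (subtraction set {2, 3, 6, 7}):
g(0) = mex{} = 0
g(1) = mex{} = 0
g(2) = mex{0} = 1
g(3) = mex{0} = 1
g(4) = mex{0,1} = 2
g(5) = mex{1} = 0
g(6) = mex{0,1,2} = 3
g(7) = mex{0,2} = 1
g(8) = mex{0,1,3} = 2
g(9) = mex{1,3} = 0
So g(9) = 0.
The value of a disjunctive sum is the nim-sum of the parts.
Combined value = 14 XOR 0 = 14.

14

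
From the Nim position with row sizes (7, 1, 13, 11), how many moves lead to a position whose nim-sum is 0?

Nim-sum: 7 XOR 1 XOR 13 XOR 11 = 0.
The nim-sum is already 0, so every move leaves a nonzero nim-sum — there are no winning moves.

0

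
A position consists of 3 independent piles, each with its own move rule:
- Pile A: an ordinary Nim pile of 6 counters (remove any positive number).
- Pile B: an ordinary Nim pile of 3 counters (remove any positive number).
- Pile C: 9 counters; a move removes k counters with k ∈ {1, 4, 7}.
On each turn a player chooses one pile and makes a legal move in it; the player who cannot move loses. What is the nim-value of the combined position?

Pile A is a plain Nim pile of size 6, so its Grundy value is 6.
Pile B is a plain Nim pile of size 3, so its Grundy value is 3.
Build the Grundy sequence for pile C with g(k) = mex{g(k−s) : s ∈ {1, 4, 7}, s ≤ k}:
g(0) = mex{} = 0
g(1) = mex{0} = 1
g(2) = mex{1} = 0
g(3) = mex{0} = 1
g(4) = mex{0,1} = 2
g(5) = mex{1,2} = 0
g(6) = mex{0} = 1
g(7) = mex{0,1} = 2
g(8) = mex{1,2} = 0
g(9) = mex{0} = 1
So g(9) = 1.
The value of a disjunctive sum is the nim-sum of the parts.
Combined value = 6 ⊕ 3 ⊕ 1 = 4.

4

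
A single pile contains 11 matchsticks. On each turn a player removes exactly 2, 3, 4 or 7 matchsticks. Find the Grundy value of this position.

0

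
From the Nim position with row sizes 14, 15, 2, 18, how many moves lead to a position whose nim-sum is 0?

1

Compute the nim-sum pairwise:
14 ⊕ 15 = 1
1 ⊕ 2 = 3
3 ⊕ 18 = 17
The overall nim-sum is X = 17. A row of size p has a winning move iff p XOR X < p (reduce it to p XOR X).
  14: 14 XOR 17 = 31 ≥ 14 — no move.
  15: 15 XOR 17 = 30 ≥ 15 — no move.
  2: 2 XOR 17 = 19 ≥ 2 — no move.
  18: 18 XOR 17 = 3 < 18 — winning move (to 3).
That gives 1 winning move.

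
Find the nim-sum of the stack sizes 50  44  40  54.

0

In binary:
  110010  (50)
  101100  (44)
  101000  (40)
  110110  (54)
  ------
  000000  (0)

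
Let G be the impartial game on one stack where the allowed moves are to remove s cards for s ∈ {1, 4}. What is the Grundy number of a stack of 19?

2

Build the Grundy sequence with g(k) = mex{g(k−s) : s ∈ {1, 4}, s ≤ k}:
k:     0  1  2  3  4  5  6  7  8  9 10 11 12 13 14 15 16 17 18 19
g(k):  0  1  0  1  2  0  1  0  1  2  0  1  0  1  2  0  1  0  1  2
So g(19) = 2.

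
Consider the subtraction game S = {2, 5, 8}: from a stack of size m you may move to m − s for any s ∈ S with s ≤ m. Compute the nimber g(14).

Build the Grundy sequence with g(k) = mex{g(k−s) : s ∈ {2, 5, 8}, s ≤ k}:
g(0) = mex{} = 0
g(1) = mex{} = 0
g(2) = mex{0} = 1
g(3) = mex{0} = 1
g(4) = mex{1} = 0
g(5) = mex{0,1} = 2
g(6) = mex{0} = 1
g(7) = mex{1,2} = 0
g(8) = mex{0,1} = 2
g(9) = mex{0} = 1
g(10) = mex{1,2} = 0
g(11) = mex{1} = 0
g(12) = mex{0} = 1
g(13) = mex{0,2} = 1
g(14) = mex{1} = 0
So g(14) = 0.

0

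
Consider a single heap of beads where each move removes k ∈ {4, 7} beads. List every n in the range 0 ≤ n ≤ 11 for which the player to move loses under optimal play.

0, 1, 2, 3, 11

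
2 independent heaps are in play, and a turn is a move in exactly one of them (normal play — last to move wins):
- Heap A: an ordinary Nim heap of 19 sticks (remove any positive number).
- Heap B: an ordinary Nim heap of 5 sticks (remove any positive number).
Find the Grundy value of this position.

22

Heap A is a plain Nim heap of size 19, so its Grundy value is 19.
Heap B is a plain Nim heap of size 5, so its Grundy value is 5.
The value of a disjunctive sum is the nim-sum of the parts.
Combined value = 19 XOR 5 = 22.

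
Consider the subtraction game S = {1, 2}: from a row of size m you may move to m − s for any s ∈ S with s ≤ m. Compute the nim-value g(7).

1

Grundy values for subtraction set {1, 2}:
g(0) = mex{} = 0
g(1) = mex{0} = 1
g(2) = mex{0,1} = 2
g(3) = mex{1,2} = 0
g(4) = mex{0,2} = 1
g(5) = mex{0,1} = 2
g(6) = mex{1,2} = 0
g(7) = mex{0,2} = 1
So g(7) = 1.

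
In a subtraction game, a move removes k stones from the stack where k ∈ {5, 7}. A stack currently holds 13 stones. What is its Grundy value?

0

Build the Grundy sequence with g(k) = mex{g(k−s) : s ∈ {5, 7}, s ≤ k}:
g(0) = mex{} = 0
g(1) = mex{} = 0
g(2) = mex{} = 0
g(3) = mex{} = 0
g(4) = mex{} = 0
g(5) = mex{0} = 1
g(6) = mex{0} = 1
g(7) = mex{0} = 1
g(8) = mex{0} = 1
g(9) = mex{0} = 1
g(10) = mex{0,1} = 2
g(11) = mex{0,1} = 2
g(12) = mex{1} = 0
g(13) = mex{1} = 0
So g(13) = 0.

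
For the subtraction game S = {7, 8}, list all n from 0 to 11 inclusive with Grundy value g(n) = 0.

0, 1, 2, 3, 4, 5, 6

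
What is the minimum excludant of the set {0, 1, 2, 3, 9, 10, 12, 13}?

4

The values 0, 1, 2, 3 are all present; 4 is the first non-negative integer missing from the set.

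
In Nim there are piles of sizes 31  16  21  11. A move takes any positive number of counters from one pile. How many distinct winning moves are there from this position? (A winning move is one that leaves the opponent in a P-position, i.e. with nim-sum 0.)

3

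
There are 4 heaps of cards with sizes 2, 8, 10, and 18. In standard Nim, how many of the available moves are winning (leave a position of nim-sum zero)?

Nim-sum: 2 ^ 8 ^ 10 ^ 18 = 18.
The overall nim-sum is X = 18. A heap of size p has a winning move iff p XOR X < p (reduce it to p XOR X).
  2: 2 XOR 18 = 16 ≥ 2 — no move.
  8: 8 XOR 18 = 26 ≥ 8 — no move.
  10: 10 XOR 18 = 24 ≥ 10 — no move.
  18: 18 XOR 18 = 0 < 18 — winning move (to 0).
That gives 1 winning move.

1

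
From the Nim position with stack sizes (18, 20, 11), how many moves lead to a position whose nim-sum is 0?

1

Compute the nim-sum pairwise:
18 ^ 20 = 6
6 ^ 11 = 13
The overall nim-sum is X = 13. A stack of size p has a winning move iff p XOR X < p (reduce it to p XOR X).
  18: 18 XOR 13 = 31 ≥ 18 — no move.
  20: 20 XOR 13 = 25 ≥ 20 — no move.
  11: 11 XOR 13 = 6 < 11 — winning move (to 6).
That gives 1 winning move.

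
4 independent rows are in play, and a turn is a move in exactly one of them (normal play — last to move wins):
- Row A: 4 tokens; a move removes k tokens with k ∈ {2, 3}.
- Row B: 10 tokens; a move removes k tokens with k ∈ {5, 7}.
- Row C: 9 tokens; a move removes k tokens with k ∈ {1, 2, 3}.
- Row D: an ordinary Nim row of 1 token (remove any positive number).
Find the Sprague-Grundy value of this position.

0

For row A, compute g(0), g(1), … with moves {2, 3}:
g(0) = mex{} = 0
g(1) = mex{} = 0
g(2) = mex{0} = 1
g(3) = mex{0} = 1
g(4) = mex{0,1} = 2
So g(4) = 2.
For row B, compute g(0), g(1), … with moves {5, 7}:
k:     0  1  2  3  4  5  6  7  8  9 10
g(k):  0  0  0  0  0  1  1  1  1  1  2
So g(10) = 2.
Grundy values for row C (subtraction set {1, 2, 3}):
k:     0  1  2  3  4  5  6  7  8  9
g(k):  0  1  2  3  0  1  2  3  0  1
So g(9) = 1.
Row D is a plain Nim row of size 1, so its Grundy value is 1.
The value of a disjunctive sum is the nim-sum of the parts.
Combined value = 2 XOR 2 XOR 1 XOR 1 = 0.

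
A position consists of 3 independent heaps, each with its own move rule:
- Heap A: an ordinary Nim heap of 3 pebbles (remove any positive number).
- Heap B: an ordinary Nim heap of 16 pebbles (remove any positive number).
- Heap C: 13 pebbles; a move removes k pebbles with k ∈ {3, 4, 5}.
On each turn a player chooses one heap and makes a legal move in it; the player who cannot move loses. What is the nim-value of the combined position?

Heap A is a plain Nim heap of size 3, so its Grundy value is 3.
Heap B is a plain Nim heap of size 16, so its Grundy value is 16.
Grundy values for heap C (subtraction set {3, 4, 5}):
g(0) = mex{} = 0
g(1) = mex{} = 0
g(2) = mex{} = 0
g(3) = mex{0} = 1
g(4) = mex{0} = 1
g(5) = mex{0} = 1
g(6) = mex{0,1} = 2
g(7) = mex{0,1} = 2
g(8) = mex{1} = 0
g(9) = mex{1,2} = 0
g(10) = mex{1,2} = 0
g(11) = mex{0,2} = 1
g(12) = mex{0,2} = 1
g(13) = mex{0} = 1
So g(13) = 1.
By the Sprague-Grundy theorem, the Grundy value of a sum of independent games is the XOR of the component values.
Combined value = 3 ⊕ 16 ⊕ 1 = 18.

18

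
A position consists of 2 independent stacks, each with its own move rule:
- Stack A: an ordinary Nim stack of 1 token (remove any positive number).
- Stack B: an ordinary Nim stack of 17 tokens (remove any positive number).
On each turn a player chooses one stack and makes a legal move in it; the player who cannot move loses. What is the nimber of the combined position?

16

Stack A is a plain Nim stack of size 1, so its Grundy value is 1.
Stack B is a plain Nim stack of size 17, so its Grundy value is 17.
By the Sprague-Grundy theorem, the Grundy value of a sum of independent games is the XOR of the component values.
Combined value = 1 XOR 17 = 16.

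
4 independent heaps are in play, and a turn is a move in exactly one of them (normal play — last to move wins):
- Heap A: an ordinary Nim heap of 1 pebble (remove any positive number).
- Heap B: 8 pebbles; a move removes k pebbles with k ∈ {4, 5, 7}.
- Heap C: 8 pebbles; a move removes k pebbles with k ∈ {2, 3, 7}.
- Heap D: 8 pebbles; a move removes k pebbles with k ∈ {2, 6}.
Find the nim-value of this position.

Heap A is a plain Nim heap of size 1, so its Grundy value is 1.
Grundy values for heap B (subtraction set {4, 5, 7}):
k:     0  1  2  3  4  5  6  7  8
g(k):  0  0  0  0  1  1  1  1  2
So g(8) = 2.
Build the Grundy sequence for heap C with g(k) = mex{g(k−s) : s ∈ {2, 3, 7}, s ≤ k}:
g(0) = mex{} = 0
g(1) = mex{} = 0
g(2) = mex{0} = 1
g(3) = mex{0} = 1
g(4) = mex{0,1} = 2
g(5) = mex{1} = 0
g(6) = mex{1,2} = 0
g(7) = mex{0,2} = 1
g(8) = mex{0} = 1
So g(8) = 1.
For heap D, compute g(0), g(1), … with moves {2, 6}:
k:     0  1  2  3  4  5  6  7  8
g(k):  0  0  1  1  0  0  1  1  0
So g(8) = 0.
The value of a disjunctive sum is the nim-sum of the parts.
Combined value = 1 ⊕ 2 ⊕ 1 ⊕ 0 = 2.

2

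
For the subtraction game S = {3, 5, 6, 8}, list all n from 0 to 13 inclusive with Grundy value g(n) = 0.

0, 1, 2, 11, 12, 13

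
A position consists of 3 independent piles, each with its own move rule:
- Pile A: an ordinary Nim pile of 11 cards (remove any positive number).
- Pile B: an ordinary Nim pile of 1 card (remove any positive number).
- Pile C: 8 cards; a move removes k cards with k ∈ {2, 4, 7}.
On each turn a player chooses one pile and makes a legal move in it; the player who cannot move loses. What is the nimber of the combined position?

11

Pile A is a plain Nim pile of size 11, so its Grundy value is 11.
Pile B is a plain Nim pile of size 1, so its Grundy value is 1.
Build the Grundy sequence for pile C with g(k) = mex{g(k−s) : s ∈ {2, 4, 7}, s ≤ k}:
g(0) = mex{} = 0
g(1) = mex{} = 0
g(2) = mex{0} = 1
g(3) = mex{0} = 1
g(4) = mex{0,1} = 2
g(5) = mex{0,1} = 2
g(6) = mex{1,2} = 0
g(7) = mex{0,1,2} = 3
g(8) = mex{0,2} = 1
So g(8) = 1.
By the Sprague-Grundy theorem, the Grundy value of a sum of independent games is the XOR of the component values.
Combined value = 11 XOR 1 XOR 1 = 11.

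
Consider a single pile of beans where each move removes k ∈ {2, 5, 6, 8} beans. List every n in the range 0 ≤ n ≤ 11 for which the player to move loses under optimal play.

0, 1, 4, 11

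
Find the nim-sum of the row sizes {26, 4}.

30

Compute the nim-sum pairwise:
26 ^ 4 = 30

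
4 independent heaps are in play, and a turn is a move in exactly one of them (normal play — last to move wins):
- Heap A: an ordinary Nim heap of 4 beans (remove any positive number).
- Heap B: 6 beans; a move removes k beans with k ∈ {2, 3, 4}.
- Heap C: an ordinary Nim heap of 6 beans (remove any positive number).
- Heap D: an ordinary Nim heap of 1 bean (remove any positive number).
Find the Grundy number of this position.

3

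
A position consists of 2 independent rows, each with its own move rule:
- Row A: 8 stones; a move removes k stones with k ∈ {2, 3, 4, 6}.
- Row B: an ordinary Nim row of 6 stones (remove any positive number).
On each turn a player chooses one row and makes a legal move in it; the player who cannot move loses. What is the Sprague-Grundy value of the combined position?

6

Build the Grundy sequence for row A with g(k) = mex{g(k−s) : s ∈ {2, 3, 4, 6}, s ≤ k}:
g(0) = mex{} = 0
g(1) = mex{} = 0
g(2) = mex{0} = 1
g(3) = mex{0} = 1
g(4) = mex{0,1} = 2
g(5) = mex{0,1} = 2
g(6) = mex{0,1,2} = 3
g(7) = mex{0,1,2} = 3
g(8) = mex{1,2,3} = 0
So g(8) = 0.
Row B is a plain Nim row of size 6, so its Grundy value is 6.
By the Sprague-Grundy theorem, the Grundy value of a sum of independent games is the XOR of the component values.
Combined value = 0 ⊕ 6 = 6.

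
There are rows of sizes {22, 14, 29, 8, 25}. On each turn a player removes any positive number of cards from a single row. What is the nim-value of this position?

Write each in binary and XOR column by column:
  10110  (22)
  01110  (14)
  11101  (29)
  01000  (8)
  11001  (25)
  -----
  10100  (20)

20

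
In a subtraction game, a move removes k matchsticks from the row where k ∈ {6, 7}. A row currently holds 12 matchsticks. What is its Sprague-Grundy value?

2

Grundy values for subtraction set {6, 7}:
k:     0  1  2  3  4  5  6  7  8  9 10 11 12
g(k):  0  0  0  0  0  0  1  1  1  1  1  1  2
So g(12) = 2.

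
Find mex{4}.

0 is not in the set, so the mex is 0.

0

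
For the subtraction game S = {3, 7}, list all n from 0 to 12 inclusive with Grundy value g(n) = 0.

Compute g(0), g(1), … for moves {3, 7}:
k:     0  1  2  3  4  5  6  7  8  9 10 11 12
g(k):  0  0  0  1  1  1  0  2  2  1  0  0  0
The P-positions (g = 0) in 0..12 are 0, 1, 2, 6, 10, 11, 12.

0, 1, 2, 6, 10, 11, 12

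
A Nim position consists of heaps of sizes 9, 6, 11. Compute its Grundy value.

4

Compute the nim-sum pairwise:
9 ⊕ 6 = 15
15 ⊕ 11 = 4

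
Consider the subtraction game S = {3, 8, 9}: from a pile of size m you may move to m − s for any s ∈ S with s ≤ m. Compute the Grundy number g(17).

Compute g(0), g(1), … for moves {3, 8, 9}:
k:     0  1  2  3  4  5  6  7  8  9 10 11 12 13 14 15 16 17
g(k):  0  0  0  1  1  1  0  0  2  1  1  3  0  0  2  1  1  0
So g(17) = 0.

0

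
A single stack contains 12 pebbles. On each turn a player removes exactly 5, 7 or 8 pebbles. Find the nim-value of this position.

2

Build the Grundy sequence with g(k) = mex{g(k−s) : s ∈ {5, 7, 8}, s ≤ k}:
k:     0  1  2  3  4  5  6  7  8  9 10 11 12
g(k):  0  0  0  0  0  1  1  1  1  1  2  2  2
So g(12) = 2.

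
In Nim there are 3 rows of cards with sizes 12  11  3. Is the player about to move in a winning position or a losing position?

Winning position

Nim-sum: 12 XOR 11 XOR 3 = 4.
The nim-sum is 4 ≠ 0, so this is an N-position: the player to move can win.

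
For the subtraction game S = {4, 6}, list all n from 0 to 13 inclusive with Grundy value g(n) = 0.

Grundy values for subtraction set {4, 6}:
g(0) = mex{} = 0
g(1) = mex{} = 0
g(2) = mex{} = 0
g(3) = mex{} = 0
g(4) = mex{0} = 1
g(5) = mex{0} = 1
g(6) = mex{0} = 1
g(7) = mex{0} = 1
g(8) = mex{0,1} = 2
g(9) = mex{0,1} = 2
g(10) = mex{1} = 0
g(11) = mex{1} = 0
g(12) = mex{1,2} = 0
g(13) = mex{1,2} = 0
The P-positions (g = 0) in 0..13 are 0, 1, 2, 3, 10, 11, 12, 13.

0, 1, 2, 3, 10, 11, 12, 13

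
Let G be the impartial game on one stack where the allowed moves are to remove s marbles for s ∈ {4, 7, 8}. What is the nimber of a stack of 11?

2

Grundy values for subtraction set {4, 7, 8}:
k:     0  1  2  3  4  5  6  7  8  9 10 11
g(k):  0  0  0  0  1  1  1  1  2  2  2  2
So g(11) = 2.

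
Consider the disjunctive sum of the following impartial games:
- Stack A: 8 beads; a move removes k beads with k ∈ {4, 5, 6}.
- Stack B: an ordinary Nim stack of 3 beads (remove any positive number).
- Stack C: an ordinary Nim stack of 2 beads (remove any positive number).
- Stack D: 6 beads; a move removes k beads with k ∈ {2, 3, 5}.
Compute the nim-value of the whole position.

For stack A, compute g(0), g(1), … with moves {4, 5, 6}:
g(0) = mex{} = 0
g(1) = mex{} = 0
g(2) = mex{} = 0
g(3) = mex{} = 0
g(4) = mex{0} = 1
g(5) = mex{0} = 1
g(6) = mex{0} = 1
g(7) = mex{0} = 1
g(8) = mex{0,1} = 2
So g(8) = 2.
Stack B is a plain Nim stack of size 3, so its Grundy value is 3.
Stack C is a plain Nim stack of size 2, so its Grundy value is 2.
Build the Grundy sequence for stack D with g(k) = mex{g(k−s) : s ∈ {2, 3, 5}, s ≤ k}:
g(0) = mex{} = 0
g(1) = mex{} = 0
g(2) = mex{0} = 1
g(3) = mex{0} = 1
g(4) = mex{0,1} = 2
g(5) = mex{0,1} = 2
g(6) = mex{0,1,2} = 3
So g(6) = 3.
By the Sprague-Grundy theorem, the Grundy value of a sum of independent games is the XOR of the component values.
Combined value = 2 XOR 3 XOR 2 XOR 3 = 0.

0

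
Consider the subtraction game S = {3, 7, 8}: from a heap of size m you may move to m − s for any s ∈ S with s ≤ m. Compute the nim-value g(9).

Build the Grundy sequence with g(k) = mex{g(k−s) : s ∈ {3, 7, 8}, s ≤ k}:
k:     0  1  2  3  4  5  6  7  8  9
g(k):  0  0  0  1  1  1  0  2  2  1
So g(9) = 1.

1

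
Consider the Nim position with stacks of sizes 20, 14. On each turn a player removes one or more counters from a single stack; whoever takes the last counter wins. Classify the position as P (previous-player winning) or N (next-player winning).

N-position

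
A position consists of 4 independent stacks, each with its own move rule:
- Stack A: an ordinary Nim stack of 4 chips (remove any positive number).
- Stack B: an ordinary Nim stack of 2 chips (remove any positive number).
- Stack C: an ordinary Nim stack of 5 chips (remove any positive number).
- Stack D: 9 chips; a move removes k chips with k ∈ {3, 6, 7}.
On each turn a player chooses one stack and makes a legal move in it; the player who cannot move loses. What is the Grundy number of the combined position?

Stack A is a plain Nim stack of size 4, so its Grundy value is 4.
Stack B is a plain Nim stack of size 2, so its Grundy value is 2.
Stack C is a plain Nim stack of size 5, so its Grundy value is 5.
Grundy values for stack D (subtraction set {3, 6, 7}):
k:     0  1  2  3  4  5  6  7  8  9
g(k):  0  0  0  1  1  1  2  2  2  3
So g(9) = 3.
By the Sprague-Grundy theorem, the Grundy value of a sum of independent games is the XOR of the component values.
Combined value = 4 ⊕ 2 ⊕ 5 ⊕ 3 = 0.

0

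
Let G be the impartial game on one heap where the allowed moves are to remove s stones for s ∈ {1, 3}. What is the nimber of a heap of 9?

1

Grundy values for subtraction set {1, 3}:
g(0) = mex{} = 0
g(1) = mex{0} = 1
g(2) = mex{1} = 0
g(3) = mex{0} = 1
g(4) = mex{1} = 0
g(5) = mex{0} = 1
g(6) = mex{1} = 0
g(7) = mex{0} = 1
g(8) = mex{1} = 0
g(9) = mex{0} = 1
So g(9) = 1.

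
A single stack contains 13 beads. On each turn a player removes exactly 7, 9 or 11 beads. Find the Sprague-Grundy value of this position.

1

Compute g(0), g(1), … for moves {7, 9, 11}:
g(0) = mex{} = 0
g(1) = mex{} = 0
g(2) = mex{} = 0
g(3) = mex{} = 0
g(4) = mex{} = 0
g(5) = mex{} = 0
g(6) = mex{} = 0
g(7) = mex{0} = 1
g(8) = mex{0} = 1
g(9) = mex{0} = 1
g(10) = mex{0} = 1
g(11) = mex{0} = 1
g(12) = mex{0} = 1
g(13) = mex{0} = 1
So g(13) = 1.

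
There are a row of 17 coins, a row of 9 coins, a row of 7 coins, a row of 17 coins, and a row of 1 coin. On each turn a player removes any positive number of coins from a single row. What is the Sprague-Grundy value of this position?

15

Bitwise XOR of the heap sizes:
  10001  (17)
  01001  (9)
  00111  (7)
  10001  (17)
  00001  (1)
  -----
  01111  (15)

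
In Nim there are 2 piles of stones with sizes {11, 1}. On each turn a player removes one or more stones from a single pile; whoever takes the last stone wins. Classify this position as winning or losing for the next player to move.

Nim-sum: 11 XOR 1 = 10.
The nim-sum is 10 ≠ 0, so this is an N-position: the player to move can win.

Winning position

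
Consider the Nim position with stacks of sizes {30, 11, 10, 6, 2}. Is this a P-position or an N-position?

Nim-sum: 30 XOR 11 XOR 10 XOR 6 XOR 2 = 27.
The nim-sum is 27 ≠ 0, so this is an N-position: the player to move can win.

N-position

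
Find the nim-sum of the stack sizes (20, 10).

30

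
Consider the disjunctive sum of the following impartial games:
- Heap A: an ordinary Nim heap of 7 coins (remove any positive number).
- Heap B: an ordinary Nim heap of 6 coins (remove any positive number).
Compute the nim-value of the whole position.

Heap A is a plain Nim heap of size 7, so its Grundy value is 7.
Heap B is a plain Nim heap of size 6, so its Grundy value is 6.
By the Sprague-Grundy theorem, the Grundy value of a sum of independent games is the XOR of the component values.
Combined value = 7 XOR 6 = 1.

1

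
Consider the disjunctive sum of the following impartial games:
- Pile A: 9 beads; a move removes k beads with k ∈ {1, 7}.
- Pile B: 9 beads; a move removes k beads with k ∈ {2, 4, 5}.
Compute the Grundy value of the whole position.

0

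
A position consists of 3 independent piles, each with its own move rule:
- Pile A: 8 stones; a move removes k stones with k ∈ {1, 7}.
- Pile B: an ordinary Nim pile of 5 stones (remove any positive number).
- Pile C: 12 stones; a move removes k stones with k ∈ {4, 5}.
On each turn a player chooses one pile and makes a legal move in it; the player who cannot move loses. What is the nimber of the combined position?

5

For pile A, compute g(0), g(1), … with moves {1, 7}:
g(0) = mex{} = 0
g(1) = mex{0} = 1
g(2) = mex{1} = 0
g(3) = mex{0} = 1
g(4) = mex{1} = 0
g(5) = mex{0} = 1
g(6) = mex{1} = 0
g(7) = mex{0} = 1
g(8) = mex{1} = 0
So g(8) = 0.
Pile B is a plain Nim pile of size 5, so its Grundy value is 5.
For pile C, compute g(0), g(1), … with moves {4, 5}:
g(0) = mex{} = 0
g(1) = mex{} = 0
g(2) = mex{} = 0
g(3) = mex{} = 0
g(4) = mex{0} = 1
g(5) = mex{0} = 1
g(6) = mex{0} = 1
g(7) = mex{0} = 1
g(8) = mex{0,1} = 2
g(9) = mex{1} = 0
g(10) = mex{1} = 0
g(11) = mex{1} = 0
g(12) = mex{1,2} = 0
So g(12) = 0.
The value of a disjunctive sum is the nim-sum of the parts.
Combined value = 0 XOR 5 XOR 0 = 5.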